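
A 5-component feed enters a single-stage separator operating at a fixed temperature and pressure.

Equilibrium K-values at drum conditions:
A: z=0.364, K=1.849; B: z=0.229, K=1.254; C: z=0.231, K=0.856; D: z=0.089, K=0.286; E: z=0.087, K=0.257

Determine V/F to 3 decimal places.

V/F = 0.579

Rachford–Rice: g(V/F) = Σ zᵢ(Kᵢ−1)/(1+V/F(Kᵢ−1)) = 0.
Feasibility: ΣzᵢKᵢ = 1.206, Σzᵢ/Kᵢ = 1.299 — both > 1, two phases present.
Newton iteration, V/F⁰ = 0.5:
  V/F = 0.500: g = 0.0310, g' = -0.378 → V/F = 0.582
  V/F = 0.582: g = -0.0015, g' = -0.416 → V/F = 0.579
Converged at V/F = 0.579.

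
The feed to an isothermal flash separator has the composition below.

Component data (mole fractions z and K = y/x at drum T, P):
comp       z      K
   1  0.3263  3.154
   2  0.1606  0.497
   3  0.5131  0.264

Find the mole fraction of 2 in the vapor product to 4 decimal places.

y_2 = 0.0871

Iterate (Newton) starting at V/F = 0.54:
  V/F = 0.5400: g = -0.41272, g' = -1.1657 → V/F = 0.1859
  V/F = 0.1859: g = -0.02478, g' = -1.1944 → V/F = 0.1652
  V/F = 0.1652: g = 0.00038, g' = -1.2321 → V/F = 0.1655
Converged at V/F = 0.1655.
Compositions from xᵢ = zᵢ/(1+V/F(Kᵢ−1)), yᵢ = Kᵢxᵢ:
  1: x = 0.2405, y = 0.7587
  2: x = 0.1752, y = 0.0871
  3: x = 0.5843, y = 0.1542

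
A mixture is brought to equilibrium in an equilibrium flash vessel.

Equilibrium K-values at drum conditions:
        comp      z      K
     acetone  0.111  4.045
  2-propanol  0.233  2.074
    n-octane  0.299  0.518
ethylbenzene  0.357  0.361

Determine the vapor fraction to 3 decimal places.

ψ = 0.194

Newton–Raphson from ψ = 0.5:
  ψ = 0.500: g = -0.2283, g' = -0.711 → ψ = 0.179
  ψ = 0.179: g = 0.0135, g' = -0.890 → ψ = 0.194
Converged at ψ = 0.194.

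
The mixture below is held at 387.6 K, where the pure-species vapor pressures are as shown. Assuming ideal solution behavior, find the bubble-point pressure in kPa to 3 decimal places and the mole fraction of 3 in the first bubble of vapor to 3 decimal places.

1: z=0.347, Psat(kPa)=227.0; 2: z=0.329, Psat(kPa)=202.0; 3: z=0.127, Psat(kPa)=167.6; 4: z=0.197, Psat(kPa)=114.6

Pbub = 189.088 kPa, y_3 = 0.113

At the bubble point ψ → 0, so ΣzᵢKᵢ = 1 with Kᵢ = Pᵢˢᵃᵗ/P ⇒ P = ΣzᵢPᵢˢᵃᵗ.
P = 0.347·227.0 + 0.329·202.0 + 0.127·167.6 + 0.197·114.6 = 189.088 kPa
yᵢ = zᵢPᵢˢᵃᵗ/P ⇒ y_3 = 0.127·167.6/189.088 = 0.113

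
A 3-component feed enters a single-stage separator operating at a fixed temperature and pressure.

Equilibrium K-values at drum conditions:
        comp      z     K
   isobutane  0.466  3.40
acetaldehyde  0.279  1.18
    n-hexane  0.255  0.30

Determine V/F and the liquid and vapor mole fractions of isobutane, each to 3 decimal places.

V/F = 0.822, x_isobutane = 0.157, y_isobutane = 0.533

Newton iteration, V/F⁰ = 0.5:
  V/F = 0.500: g = 0.2798, g' = -0.858 → V/F = 0.826
  V/F = 0.826: g = -0.0046, g' = -1.011 → V/F = 0.822
Converged at V/F = 0.822.
Compositions from xᵢ = zᵢ/(1+V/F(Kᵢ−1)), yᵢ = Kᵢxᵢ:
  isobutane: x = 0.157, y = 0.533
  acetaldehyde: x = 0.243, y = 0.287
  n-hexane: x = 0.600, y = 0.180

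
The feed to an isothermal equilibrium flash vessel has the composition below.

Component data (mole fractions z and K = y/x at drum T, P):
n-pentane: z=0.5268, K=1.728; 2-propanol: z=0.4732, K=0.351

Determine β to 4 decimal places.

β = 0.1617

Rachford–Rice: g(β) = Σ zᵢ(Kᵢ−1)/(1+β(Kᵢ−1)) = 0.
g(0) = ΣzᵢKᵢ − 1 = 0.0764 and g(1) = 1 − Σzᵢ/Kᵢ = -0.6530, so a root lies in (0, 1).
Binary case is linear: z₁(K₁−1)(1+β(K₂−1)) + z₂(K₂−1)(1+β(K₁−1)) = 0
⇒ β = [z₁(K₁−1)+z₂(K₂−1)] / [−(K₁−1)(K₂−1)] = 0.07640/0.47247 = 0.1617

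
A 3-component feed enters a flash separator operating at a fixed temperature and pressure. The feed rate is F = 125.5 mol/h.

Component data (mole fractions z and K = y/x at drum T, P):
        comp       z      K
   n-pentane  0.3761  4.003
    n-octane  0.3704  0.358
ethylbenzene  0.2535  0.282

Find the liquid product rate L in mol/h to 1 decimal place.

L = 81.5 mol/h

Rachford–Rice: g(β) = Σ zᵢ(Kᵢ−1)/(1+β(Kᵢ−1)) = 0.
Feasibility: ΣzᵢKᵢ = 1.7096, Σzᵢ/Kᵢ = 2.0275 — both > 1, two phases present.
Newton iteration, β⁰ = 0.5:
  β = 0.5000: g = -0.18267, g' = -1.1912 → β = 0.3467
  β = 0.3467: g = 0.00517, g' = -1.2984 → β = 0.3506
Converged at β = 0.3506.
Then V = β·F = 0.3506·125.5 = 44.0 mol/h and L = F − V = 81.5 mol/h.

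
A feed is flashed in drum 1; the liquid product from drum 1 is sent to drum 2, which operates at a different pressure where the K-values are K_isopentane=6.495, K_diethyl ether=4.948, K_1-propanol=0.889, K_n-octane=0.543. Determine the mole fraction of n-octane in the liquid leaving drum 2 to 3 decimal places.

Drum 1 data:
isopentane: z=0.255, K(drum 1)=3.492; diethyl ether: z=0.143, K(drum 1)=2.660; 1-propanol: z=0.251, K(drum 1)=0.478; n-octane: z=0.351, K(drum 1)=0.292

Drum 1:
Newton–Raphson from ψ₁ = 0.45:
  ψ₁ = 0.450: g = -0.1005, g' = -0.977 → ψ₁ = 0.347
  ψ₁ = 0.347: g = 0.0019, g' = -1.025 → ψ₁ = 0.349
Converged at ψ₁ = 0.349.
Drum-1 compositions:
  isopentane: x = 0.136, y = 0.476
  diethyl ether: x = 0.091, y = 0.241
  1-propanol: x = 0.307, y = 0.147
  n-octane: x = 0.466, y = 0.136
Drum-2 feed = drum-1 liquid: z₂ = (0.1364, 0.0906, 0.3069, 0.4662).
Drum 2:
Material balance + equilibrium reduce to Σ zᵢ(Kᵢ−1)/(1+ψ₂(Kᵢ−1)) = 0.
Check two-phase: ΣzᵢKᵢ = 1.860 > 1 and Σzᵢ/Kᵢ = 1.243 > 1, so g(0) = 0.860 > 0 and g(1) = -0.243 < 0.
Newton–Raphson from ψ₂ = 0.7:
  ψ₂ = 0.700: g = -0.1005, g' = -0.490 → ψ₂ = 0.495
  ψ₂ = 0.495: g = 0.0113, g' = -0.626 → ψ₂ = 0.513
Converged at ψ₂ = 0.513.
  isopentane: x = 0.036, y = 0.232
  diethyl ether: x = 0.030, y = 0.148
  1-propanol: x = 0.325, y = 0.289
  n-octane: x = 0.609, y = 0.331

x_n-octane (drum 2) = 0.609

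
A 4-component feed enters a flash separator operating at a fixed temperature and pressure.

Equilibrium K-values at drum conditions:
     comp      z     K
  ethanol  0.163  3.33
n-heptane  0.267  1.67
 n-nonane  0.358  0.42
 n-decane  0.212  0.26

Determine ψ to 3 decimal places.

Newton iteration, ψ⁰ = 0.57:
  ψ = 0.570: g = -0.2889, g' = -0.842 → ψ = 0.227
  ψ = 0.227: g = -0.0239, g' = -0.796 → ψ = 0.197
Converged at ψ = 0.197.

ψ = 0.197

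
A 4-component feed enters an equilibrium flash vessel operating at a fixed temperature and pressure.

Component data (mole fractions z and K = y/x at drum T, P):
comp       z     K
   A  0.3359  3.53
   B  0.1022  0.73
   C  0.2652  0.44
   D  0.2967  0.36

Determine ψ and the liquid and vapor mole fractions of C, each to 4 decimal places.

Let ψ = V/F and solve Σ zᵢ(Kᵢ−1)/(1+ψ(Kᵢ−1)) = 0.
Feasibility: ΣzᵢKᵢ = 1.4838, Σzᵢ/Kᵢ = 1.6620 — both > 1, two phases present.
Newton–Raphson from ψ = 0.5:
  ψ = 0.5000: g = -0.14221, g' = -0.8523 → ψ = 0.3331
  ψ = 0.3331: g = 0.00691, g' = -0.9641 → ψ = 0.3403
Converged at ψ = 0.3403.
Compositions from xᵢ = zᵢ/(1+ψ(Kᵢ−1)), yᵢ = Kᵢxᵢ:
  A: x = 0.1805, y = 0.6371
  B: x = 0.1125, y = 0.0822
  C: x = 0.3276, y = 0.1442
  D: x = 0.3793, y = 0.1366

ψ = 0.3403, x_C = 0.3276, y_C = 0.1442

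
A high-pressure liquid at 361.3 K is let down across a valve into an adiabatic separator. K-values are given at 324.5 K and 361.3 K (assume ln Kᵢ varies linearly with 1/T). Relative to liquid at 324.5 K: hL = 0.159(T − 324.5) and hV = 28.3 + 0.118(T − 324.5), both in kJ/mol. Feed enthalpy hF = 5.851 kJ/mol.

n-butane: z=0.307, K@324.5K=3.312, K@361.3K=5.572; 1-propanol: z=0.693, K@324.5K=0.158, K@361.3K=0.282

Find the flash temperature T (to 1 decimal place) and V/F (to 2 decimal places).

Adiabatic flash: solve Rachford–Rice at each trial T, then check hF = ψ·hV(T) + (1−ψ)·hL(T).
  T = 324.5 K: K = (3.312, 0.158), RR gives ψ = 0.065, H_out = 1.836 kJ/mol
  T = 361.3 K: K = (5.572, 0.282), RR gives ψ = 0.276, H_out = 13.246 kJ/mol
  T = 342.9 K: K = (4.356, 0.214), RR gives ψ = 0.184, H_out = 8.002 kJ/mol
  T = 333.7 K: K = (3.813, 0.185), RR gives ψ = 0.130, H_out = 5.099 kJ/mol
  T = 338.3 K: K = (4.079, 0.199), RR gives ψ = 0.158, H_out = 6.585 kJ/mol
  T = 336.0 K: K = (3.945, 0.192), RR gives ψ = 0.145, H_out = 5.852 kJ/mol
Linear interpolation between T = 333.7 (H_out = 5.099) and T = 336.0 (H_out = 5.852) on hF = 5.851 gives T ≈ 336.0 K, at which ψ = 0.14.

T = 336.0 K, V/F = 0.14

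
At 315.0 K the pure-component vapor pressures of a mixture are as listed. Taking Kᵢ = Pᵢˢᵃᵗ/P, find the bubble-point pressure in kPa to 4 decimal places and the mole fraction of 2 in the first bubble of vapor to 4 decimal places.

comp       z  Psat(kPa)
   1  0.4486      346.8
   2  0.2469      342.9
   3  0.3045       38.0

At the bubble point ψ → 0, so ΣzᵢKᵢ = 1 with Kᵢ = Pᵢˢᵃᵗ/P ⇒ P = ΣzᵢPᵢˢᵃᵗ.
P = 0.4486·346.8 + 0.2469·342.9 + 0.3045·38.0 = 251.8075 kPa
yᵢ = zᵢPᵢˢᵃᵗ/P ⇒ y_2 = 0.2469·342.9/251.8075 = 0.3362

Pbub = 251.8075 kPa, y_2 = 0.3362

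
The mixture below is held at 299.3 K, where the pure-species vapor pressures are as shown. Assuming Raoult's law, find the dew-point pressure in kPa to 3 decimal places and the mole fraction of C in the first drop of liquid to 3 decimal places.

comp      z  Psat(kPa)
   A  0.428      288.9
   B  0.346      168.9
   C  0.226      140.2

At the dew point ψ → 1, so Σzᵢ/Kᵢ = 1 with Kᵢ = Pᵢˢᵃᵗ/P ⇒ 1/P = Σzᵢ/Pᵢˢᵃᵗ.
1/P = 0.428/288.9 + 0.346/168.9 + 0.226/140.2 = 0.005142 ⇒ P = 194.476 kPa
xᵢ = zᵢP/Pᵢˢᵃᵗ ⇒ x_C = 0.226·194.476/140.2 = 0.313

Pdew = 194.476 kPa, x_C = 0.313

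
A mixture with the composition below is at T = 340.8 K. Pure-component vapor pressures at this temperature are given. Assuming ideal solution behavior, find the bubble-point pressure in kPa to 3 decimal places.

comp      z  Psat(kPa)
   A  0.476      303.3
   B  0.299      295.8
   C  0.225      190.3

Pbub = 275.632 kPa

At the bubble point ψ → 0, so ΣzᵢKᵢ = 1 with Kᵢ = Pᵢˢᵃᵗ/P ⇒ P = ΣzᵢPᵢˢᵃᵗ.
P = 0.476·303.3 + 0.299·295.8 + 0.225·190.3 = 275.632 kPa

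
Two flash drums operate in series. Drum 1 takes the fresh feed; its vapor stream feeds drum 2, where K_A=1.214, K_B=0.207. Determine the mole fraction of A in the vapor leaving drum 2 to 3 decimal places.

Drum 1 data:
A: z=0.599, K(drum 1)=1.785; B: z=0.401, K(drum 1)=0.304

Drum 1:
Material balance + equilibrium reduce to Σ zᵢ(Kᵢ−1)/(1+ψ₁(Kᵢ−1)) = 0.
g(0) = ΣzᵢKᵢ − 1 = 0.191 and g(1) = 1 − Σzᵢ/Kᵢ = -0.655, so a root lies in (0, 1).
Newton–Raphson from ψ₁ = 0.65:
  ψ₁ = 0.650: g = -0.1983, g' = -0.810 → ψ₁ = 0.405
  ψ₁ = 0.405: g = -0.0319, g' = -0.589 → ψ₁ = 0.351
  ψ₁ = 0.351: g = -0.0006, g' = -0.567 → ψ₁ = 0.350
Converged at ψ₁ = 0.350.
Drum-1 compositions:
  A: x = 0.470, y = 0.839
  B: x = 0.530, y = 0.161
Drum-2 feed = drum-1 vapor: z₂ = (0.8389, 0.1611).
Drum 2:
Let ψ₂ = V/F and solve Σ zᵢ(Kᵢ−1)/(1+ψ₂(Kᵢ−1)) = 0.
g(0) = ΣzᵢKᵢ − 1 = 0.052 and g(1) = 1 − Σzᵢ/Kᵢ = -0.469, so a root lies in (0, 1).
Iterate (Newton) starting at ψ₂ = 0.5:
  ψ₂ = 0.500: g = -0.0496, g' = -0.310 → ψ₂ = 0.340
  ψ₂ = 0.340: g = -0.0076, g' = -0.223 → ψ₂ = 0.306
  ψ₂ = 0.306: g = -0.0002, g' = -0.210 → ψ₂ = 0.305
Converged at ψ₂ = 0.305.
  A: x = 0.787, y = 0.956
  B: x = 0.213, y = 0.044

y_A (drum 2) = 0.956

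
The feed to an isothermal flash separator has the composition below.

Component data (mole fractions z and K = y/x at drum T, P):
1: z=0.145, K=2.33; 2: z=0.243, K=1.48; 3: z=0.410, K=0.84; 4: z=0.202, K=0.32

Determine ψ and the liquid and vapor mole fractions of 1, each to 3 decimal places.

Rachford–Rice: g(ψ) = Σ zᵢ(Kᵢ−1)/(1+ψ(Kᵢ−1)) = 0.
g(0) = ΣzᵢKᵢ − 1 = 0.107 and g(1) = 1 − Σzᵢ/Kᵢ = -0.346, so a root lies in (0, 1).
Newton–Raphson from ψ = 0.6:
  ψ = 0.600: g = -0.1068, g' = -0.392 → ψ = 0.328
  ψ = 0.328: g = -0.0110, g' = -0.333 → ψ = 0.295
Converged at ψ = 0.295.
Compositions from xᵢ = zᵢ/(1+ψ(Kᵢ−1)), yᵢ = Kᵢxᵢ:
  1: x = 0.104, y = 0.243
  2: x = 0.213, y = 0.315
  3: x = 0.430, y = 0.361
  4: x = 0.253, y = 0.081

ψ = 0.295, x_1 = 0.104, y_1 = 0.243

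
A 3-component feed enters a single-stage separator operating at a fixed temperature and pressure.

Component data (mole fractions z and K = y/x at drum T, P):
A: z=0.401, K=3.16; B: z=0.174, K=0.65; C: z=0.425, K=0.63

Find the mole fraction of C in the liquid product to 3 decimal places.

x_C = 0.611

Rachford–Rice: g(ψ) = Σ zᵢ(Kᵢ−1)/(1+ψ(Kᵢ−1)) = 0.
Check two-phase: ΣzᵢKᵢ = 1.648 > 1 and Σzᵢ/Kᵢ = 1.069 > 1, so g(0) = 0.648 > 0 and g(1) = -0.069 < 0.
Iterate (Newton) starting at ψ = 0.56:
  ψ = 0.560: g = 0.1179, g' = -0.509 → ψ = 0.792
  ψ = 0.792: g = 0.0129, g' = -0.412 → ψ = 0.823
Converged at ψ = 0.823.
Compositions from xᵢ = zᵢ/(1+ψ(Kᵢ−1)), yᵢ = Kᵢxᵢ:
  A: x = 0.144, y = 0.456
  B: x = 0.244, y = 0.159
  C: x = 0.611, y = 0.385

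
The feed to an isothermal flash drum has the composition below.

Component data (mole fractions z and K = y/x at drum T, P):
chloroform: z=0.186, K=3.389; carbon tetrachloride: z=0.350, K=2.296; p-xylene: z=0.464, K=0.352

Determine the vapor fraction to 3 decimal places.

ψ = 0.538

Let ψ = V/F and solve Σ zᵢ(Kᵢ−1)/(1+ψ(Kᵢ−1)) = 0.
Feasibility: ΣzᵢKᵢ = 1.597, Σzᵢ/Kᵢ = 1.526 — both > 1, two phases present.
Newton iteration, ψ⁰ = 0.5:
  ψ = 0.500: g = 0.0329, g' = -0.863 → ψ = 0.538
Converged at ψ = 0.538.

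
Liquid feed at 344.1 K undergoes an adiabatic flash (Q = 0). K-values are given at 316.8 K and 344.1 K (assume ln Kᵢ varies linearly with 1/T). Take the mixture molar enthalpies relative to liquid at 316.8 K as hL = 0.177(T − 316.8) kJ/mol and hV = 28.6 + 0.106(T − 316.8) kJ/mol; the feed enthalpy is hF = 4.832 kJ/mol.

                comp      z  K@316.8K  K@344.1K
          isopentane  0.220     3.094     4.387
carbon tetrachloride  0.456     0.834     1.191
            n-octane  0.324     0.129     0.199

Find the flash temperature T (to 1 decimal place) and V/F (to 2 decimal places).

T = 320.7 K, V/F = 0.15

Adiabatic flash: solve Rachford–Rice at each trial T, then check hF = ψ·hV(T) + (1−ψ)·hL(T).
  T = 316.8 K: K = (3.094, 0.834, 0.129), RR gives ψ = 0.095, H_out = 2.707 kJ/mol
  T = 344.1 K: K = (4.387, 1.191, 0.199), RR gives ψ = 0.417, H_out = 15.946 kJ/mol
  T = 330.5 K: K = (3.713, 1.005, 0.162), RR gives ψ = 0.265, H_out = 9.753 kJ/mol
  T = 323.6 K: K = (3.394, 0.917, 0.145), RR gives ψ = 0.182, H_out = 6.320 kJ/mol
  T = 320.2 K: K = (3.242, 0.875, 0.137), RR gives ψ = 0.139, H_out = 4.546 kJ/mol
  T = 321.9 K: K = (3.317, 0.896, 0.141), RR gives ψ = 0.161, H_out = 5.440 kJ/mol
Linear interpolation between T = 320.2 (H_out = 4.546) and T = 321.9 (H_out = 5.440) on hF = 4.832 gives T ≈ 320.7 K, at which ψ = 0.15.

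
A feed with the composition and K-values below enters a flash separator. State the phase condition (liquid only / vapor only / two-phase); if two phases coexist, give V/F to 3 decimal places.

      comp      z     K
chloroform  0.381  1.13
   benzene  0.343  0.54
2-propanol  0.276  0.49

liquid only

ΣzᵢKᵢ = 0.751; Σzᵢ/Kᵢ = 1.536.
Since ΣzᵢKᵢ < 1 the mixture is below its bubble point — single liquid phase.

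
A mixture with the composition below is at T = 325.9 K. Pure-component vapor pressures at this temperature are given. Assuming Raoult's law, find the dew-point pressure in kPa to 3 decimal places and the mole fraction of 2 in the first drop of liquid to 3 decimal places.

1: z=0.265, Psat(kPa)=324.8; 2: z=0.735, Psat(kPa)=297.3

At the dew point ψ → 1, so Σzᵢ/Kᵢ = 1 with Kᵢ = Pᵢˢᵃᵗ/P ⇒ 1/P = Σzᵢ/Pᵢˢᵃᵗ.
1/P = 0.265/324.8 + 0.735/297.3 = 0.003288 ⇒ P = 304.124 kPa
xᵢ = zᵢP/Pᵢˢᵃᵗ ⇒ x_2 = 0.735·304.124/297.3 = 0.752

Pdew = 304.124 kPa, x_2 = 0.752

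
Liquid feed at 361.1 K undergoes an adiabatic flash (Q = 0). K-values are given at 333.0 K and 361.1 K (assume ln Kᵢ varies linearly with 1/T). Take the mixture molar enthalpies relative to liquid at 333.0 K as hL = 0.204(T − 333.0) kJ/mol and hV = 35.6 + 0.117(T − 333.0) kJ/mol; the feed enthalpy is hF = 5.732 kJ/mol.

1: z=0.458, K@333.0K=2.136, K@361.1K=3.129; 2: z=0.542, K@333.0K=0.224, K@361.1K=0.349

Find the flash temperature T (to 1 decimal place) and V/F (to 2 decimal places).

Adiabatic flash: solve Rachford–Rice at each trial T, then check hF = ψ·hV(T) + (1−ψ)·hL(T).
  T = 333.0 K: K = (2.136, 0.224), RR gives ψ = 0.113, H_out = 4.026 kJ/mol
  T = 361.1 K: K = (3.129, 0.349), RR gives ψ = 0.449, H_out = 20.618 kJ/mol
  T = 347.1 K: K = (2.607, 0.282), RR gives ψ = 0.301, H_out = 13.220 kJ/mol
  T = 340.1 K: K = (2.366, 0.252), RR gives ψ = 0.216, H_out = 9.000 kJ/mol
  T = 336.6 K: K = (2.251, 0.238), RR gives ψ = 0.168, H_out = 6.658 kJ/mol
  T = 334.8 K: K = (2.193, 0.231), RR gives ψ = 0.141, H_out = 5.374 kJ/mol
Linear interpolation between T = 334.8 (H_out = 5.374) and T = 336.6 (H_out = 6.658) on hF = 5.732 gives T ≈ 335.3 K, at which ψ = 0.15.

T = 335.3 K, V/F = 0.15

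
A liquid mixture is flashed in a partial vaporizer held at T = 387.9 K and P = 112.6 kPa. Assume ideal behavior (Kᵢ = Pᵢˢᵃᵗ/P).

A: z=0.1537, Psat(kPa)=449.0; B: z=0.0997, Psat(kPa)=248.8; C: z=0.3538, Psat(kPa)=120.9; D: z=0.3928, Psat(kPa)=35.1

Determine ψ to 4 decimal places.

Raoult's law: Kᵢ = Pᵢˢᵃᵗ/P = Pᵢˢᵃᵗ/112.6.
  K_A = 449.0/112.6 = 3.987567, K_B = 248.8/112.6 = 2.209591, K_C = 120.9/112.6 = 1.073712, K_D = 35.1/112.6 = 0.311723
Let ψ = V/F and solve Σ zᵢ(Kᵢ−1)/(1+ψ(Kᵢ−1)) = 0.
g(0) = ΣzᵢKᵢ − 1 = 0.3355 and g(1) = 1 − Σzᵢ/Kᵢ = -0.6733, so a root lies in (0, 1).
Iterate (Newton) starting at ψ = 0.5:
  ψ = 0.5000: g = -0.12778, g' = -0.7116 → ψ = 0.3204
  ψ = 0.3204: g = 0.00014, g' = -0.7420 → ψ = 0.3206
Converged at ψ = 0.3206.

ψ = 0.3206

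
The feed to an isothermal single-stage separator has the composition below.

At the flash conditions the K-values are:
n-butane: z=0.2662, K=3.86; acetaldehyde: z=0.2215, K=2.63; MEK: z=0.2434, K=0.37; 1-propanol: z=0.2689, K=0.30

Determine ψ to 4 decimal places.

Material balance + equilibrium reduce to Σ zᵢ(Kᵢ−1)/(1+ψ(Kᵢ−1)) = 0.
g(0) = ΣzᵢKᵢ − 1 = 0.7808 and g(1) = 1 − Σzᵢ/Kᵢ = -0.7074, so a root lies in (0, 1).
Iterate (Newton) starting at ψ = 0.5:
  ψ = 0.5000: g = -0.00121, g' = -1.0651 → ψ = 0.4989
Converged at ψ = 0.4989.

ψ = 0.4989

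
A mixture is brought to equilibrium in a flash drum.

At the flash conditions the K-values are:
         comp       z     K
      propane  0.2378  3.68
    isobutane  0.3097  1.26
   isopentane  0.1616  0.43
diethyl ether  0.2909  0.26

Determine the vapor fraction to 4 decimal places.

Rachford–Rice: g(ψ) = Σ zᵢ(Kᵢ−1)/(1+ψ(Kᵢ−1)) = 0.
g(0) = ΣzᵢKᵢ − 1 = 0.4104 and g(1) = 1 − Σzᵢ/Kᵢ = -0.8051, so a root lies in (0, 1).
Iterate (Newton) starting at ψ = 0.53:
  ψ = 0.5300: g = -0.15208, g' = -0.8467 → ψ = 0.3504
  ψ = 0.3504: g = -0.00325, g' = -0.8442 → ψ = 0.3465
Converged at ψ = 0.3465.

ψ = 0.3465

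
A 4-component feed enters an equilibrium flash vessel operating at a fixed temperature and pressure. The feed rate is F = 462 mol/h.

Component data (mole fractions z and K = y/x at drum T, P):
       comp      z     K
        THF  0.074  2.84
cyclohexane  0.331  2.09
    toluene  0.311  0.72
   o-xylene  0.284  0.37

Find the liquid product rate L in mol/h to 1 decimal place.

L = 284.1 mol/h

Rachford–Rice: g(ψ) = Σ zᵢ(Kᵢ−1)/(1+ψ(Kᵢ−1)) = 0.
Feasibility: ΣzᵢKᵢ = 1.231, Σzᵢ/Kᵢ = 1.384 — both > 1, two phases present.
Iterate (Newton) starting at ψ = 0.54:
  ψ = 0.540: g = -0.0784, g' = -0.512 → ψ = 0.387
  ψ = 0.387: g = -0.0009, g' = -0.508 → ψ = 0.385
Converged at ψ = 0.385.
Then V = ψ·F = 0.3850·462 = 177.9 mol/h and L = F − V = 284.1 mol/h.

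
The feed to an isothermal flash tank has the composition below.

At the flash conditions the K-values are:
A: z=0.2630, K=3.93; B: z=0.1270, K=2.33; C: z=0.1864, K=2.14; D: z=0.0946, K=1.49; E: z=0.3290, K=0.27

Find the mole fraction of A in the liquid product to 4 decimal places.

Newton–Raphson from V/F = 0.39:
  V/F = 0.3900: g = 0.32111, g' = -1.0639 → V/F = 0.6918
  V/F = 0.6918: g = 0.01075, g' = -1.1113 → V/F = 0.7015
  V/F = 0.7015: g = -0.00007, g' = -1.1258 → V/F = 0.7014
Converged at V/F = 0.7014.
Compositions from xᵢ = zᵢ/(1+V/F(Kᵢ−1)), yᵢ = Kᵢxᵢ:
  A: x = 0.0861, y = 0.3383
  B: x = 0.0657, y = 0.1531
  C: x = 0.1036, y = 0.2217
  D: x = 0.0704, y = 0.1049
  E: x = 0.6742, y = 0.1820

x_A = 0.0861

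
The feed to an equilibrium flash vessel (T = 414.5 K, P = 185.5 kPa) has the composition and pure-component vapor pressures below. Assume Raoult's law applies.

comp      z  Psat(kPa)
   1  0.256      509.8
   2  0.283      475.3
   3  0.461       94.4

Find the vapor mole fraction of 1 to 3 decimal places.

y_1 = 0.290

Raoult's law: Kᵢ = Pᵢˢᵃᵗ/P = Pᵢˢᵃᵗ/185.5.
  K_1 = 509.8/185.5 = 2.74825, K_2 = 475.3/185.5 = 2.56226, K_3 = 94.4/185.5 = 0.50889
Newton–Raphson from ψ = 0.5:
  ψ = 0.500: g = 0.1869, g' = -0.636 → ψ = 0.794
  ψ = 0.794: g = 0.0136, g' = -0.574 → ψ = 0.818
Converged at ψ = 0.818.
Compositions from xᵢ = zᵢ/(1+ψ(Kᵢ−1)), yᵢ = Kᵢxᵢ:
  1: x = 0.105, y = 0.290
  2: x = 0.124, y = 0.318
  3: x = 0.770, y = 0.392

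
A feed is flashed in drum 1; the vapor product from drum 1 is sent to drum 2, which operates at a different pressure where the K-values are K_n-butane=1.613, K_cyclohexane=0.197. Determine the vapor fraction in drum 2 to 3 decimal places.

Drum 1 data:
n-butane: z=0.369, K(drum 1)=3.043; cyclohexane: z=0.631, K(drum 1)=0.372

V/F (drum 2) = 0.427

Drum 1:
Binary case is linear: z₁(K₁−1)(1+ψ₁(K₂−1)) + z₂(K₂−1)(1+ψ₁(K₁−1)) = 0
⇒ ψ₁ = [z₁(K₁−1)+z₂(K₂−1)] / [−(K₁−1)(K₂−1)] = 0.3576/1.2830 = 0.279
Drum-1 compositions:
  n-butane: x = 0.235, y = 0.715
  cyclohexane: x = 0.765, y = 0.285
Drum-2 feed = drum-1 vapor: z₂ = (0.7155, 0.2845).
Drum 2:
Let ψ₂ = V/F and solve Σ zᵢ(Kᵢ−1)/(1+ψ₂(Kᵢ−1)) = 0.
Feasibility: ΣzᵢKᵢ = 1.210, Σzᵢ/Kᵢ = 1.888 — both > 1, two phases present.
Iterate (Newton) starting at ψ₂ = 0.5:
  ψ₂ = 0.500: g = -0.0461, g' = -0.670 → ψ₂ = 0.431
  ψ₂ = 0.431: g = -0.0026, g' = -0.597 → ψ₂ = 0.427
Converged at ψ₂ = 0.427.
  n-butane: x = 0.567, y = 0.915
  cyclohexane: x = 0.433, y = 0.085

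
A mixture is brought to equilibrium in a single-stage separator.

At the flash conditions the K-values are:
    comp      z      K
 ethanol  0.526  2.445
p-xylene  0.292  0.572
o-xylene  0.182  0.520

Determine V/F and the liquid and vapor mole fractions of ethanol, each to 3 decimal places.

Rachford–Rice: g(V/F) = Σ zᵢ(Kᵢ−1)/(1+V/F(Kᵢ−1)) = 0.
Feasibility: ΣzᵢKᵢ = 1.548, Σzᵢ/Kᵢ = 1.076 — both > 1, two phases present.
Newton iteration, V/F⁰ = 0.45:
  V/F = 0.450: g = 0.1944, g' = -0.554 → V/F = 0.801
  V/F = 0.801: g = 0.0201, g' = -0.470 → V/F = 0.844
Converged at V/F = 0.844.
Compositions from xᵢ = zᵢ/(1+V/F(Kᵢ−1)), yᵢ = Kᵢxᵢ:
  ethanol: x = 0.237, y = 0.579
  p-xylene: x = 0.457, y = 0.261
  o-xylene: x = 0.306, y = 0.159

V/F = 0.844, x_ethanol = 0.237, y_ethanol = 0.579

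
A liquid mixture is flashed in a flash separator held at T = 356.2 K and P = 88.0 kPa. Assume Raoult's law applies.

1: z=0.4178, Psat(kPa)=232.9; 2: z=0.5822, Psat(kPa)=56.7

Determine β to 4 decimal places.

β = 0.8211

Raoult's law: Kᵢ = Pᵢˢᵃᵗ/P = Pᵢˢᵃᵗ/88.0.
  K_1 = 232.9/88.0 = 2.646591, K_2 = 56.7/88.0 = 0.644318
Material balance + equilibrium reduce to Σ zᵢ(Kᵢ−1)/(1+β(Kᵢ−1)) = 0.
g(0) = ΣzᵢKᵢ − 1 = 0.4809 and g(1) = 1 − Σzᵢ/Kᵢ = -0.0615, so a root lies in (0, 1).
Binary case is linear: z₁(K₁−1)(1+β(K₂−1)) + z₂(K₂−1)(1+β(K₁−1)) = 0
⇒ β = [z₁(K₁−1)+z₂(K₂−1)] / [−(K₁−1)(K₂−1)] = 0.48087/0.58566 = 0.8211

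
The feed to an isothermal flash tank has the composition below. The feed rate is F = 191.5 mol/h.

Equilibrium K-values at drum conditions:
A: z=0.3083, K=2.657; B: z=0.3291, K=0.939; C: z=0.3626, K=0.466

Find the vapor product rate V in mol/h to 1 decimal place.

Material balance + equilibrium reduce to Σ zᵢ(Kᵢ−1)/(1+V/F(Kᵢ−1)) = 0.
g(0) = ΣzᵢKᵢ − 1 = 0.2971 and g(1) = 1 − Σzᵢ/Kᵢ = -0.2446, so a root lies in (0, 1).
Newton iteration, V/F⁰ = 0.5:
  V/F = 0.5000: g = -0.00548, g' = -0.4469 → V/F = 0.4877
  V/F = 0.4877: g = 0.00001, g' = -0.4493 → V/F = 0.4878
Converged at V/F = 0.4878.
Then V = V/F·F = 0.4878·191.5 = 93.4 mol/h and L = F − V = 98.1 mol/h.

V = 93.4 mol/h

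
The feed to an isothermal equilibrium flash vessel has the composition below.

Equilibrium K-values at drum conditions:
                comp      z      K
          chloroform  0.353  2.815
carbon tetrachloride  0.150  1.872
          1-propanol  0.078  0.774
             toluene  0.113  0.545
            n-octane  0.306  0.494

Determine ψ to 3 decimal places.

Let ψ = V/F and solve Σ zᵢ(Kᵢ−1)/(1+ψ(Kᵢ−1)) = 0.
Feasibility: ΣzᵢKᵢ = 1.548, Σzᵢ/Kᵢ = 1.133 — both > 1, two phases present.
Newton iteration, ψ⁰ = 0.47:
  ψ = 0.470: g = 0.1503, g' = -0.574 → ψ = 0.732
  ψ = 0.732: g = 0.0109, g' = -0.513 → ψ = 0.753
Converged at ψ = 0.753.

ψ = 0.753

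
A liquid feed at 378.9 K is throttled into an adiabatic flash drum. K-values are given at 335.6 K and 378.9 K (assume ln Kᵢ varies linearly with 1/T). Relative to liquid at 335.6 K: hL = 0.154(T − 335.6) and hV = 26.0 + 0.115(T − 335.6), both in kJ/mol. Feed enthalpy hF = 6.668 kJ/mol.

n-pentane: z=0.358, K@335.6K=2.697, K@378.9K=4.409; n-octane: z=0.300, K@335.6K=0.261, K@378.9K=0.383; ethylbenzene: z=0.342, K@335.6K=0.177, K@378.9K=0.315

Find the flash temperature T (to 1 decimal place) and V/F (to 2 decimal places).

Adiabatic flash: solve Rachford–Rice at each trial T, then check hF = ψ·hV(T) + (1−ψ)·hL(T).
  T = 335.6 K: K = (2.697, 0.261, 0.177), RR gives ψ = 0.078, H_out = 2.038 kJ/mol
  T = 378.9 K: K = (4.409, 0.383, 0.315), RR gives ψ = 0.359, H_out = 15.403 kJ/mol
  T = 357.2 K: K = (3.498, 0.320, 0.240), RR gives ψ = 0.238, H_out = 9.316 kJ/mol
  T = 346.4 K: K = (3.084, 0.290, 0.207), RR gives ψ = 0.166, H_out = 5.919 kJ/mol
  T = 351.8 K: K = (3.288, 0.305, 0.223), RR gives ψ = 0.204, H_out = 7.663 kJ/mol
  T = 349.1 K: K = (3.185, 0.297, 0.215), RR gives ψ = 0.185, H_out = 6.804 kJ/mol
  T = 347.8 K: K = (3.136, 0.294, 0.211), RR gives ψ = 0.176, H_out = 6.382 kJ/mol
Linear interpolation between T = 347.8 (H_out = 6.382) and T = 349.1 (H_out = 6.804) on hF = 6.668 gives T ≈ 348.7 K, at which ψ = 0.18.

T = 348.7 K, V/F = 0.18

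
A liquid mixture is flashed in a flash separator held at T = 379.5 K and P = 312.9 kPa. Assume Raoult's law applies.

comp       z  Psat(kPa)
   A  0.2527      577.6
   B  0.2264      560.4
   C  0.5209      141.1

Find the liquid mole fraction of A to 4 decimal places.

x_A = 0.2105

Raoult's law: Kᵢ = Pᵢˢᵃᵗ/P = Pᵢˢᵃᵗ/312.9.
  K_A = 577.6/312.9 = 1.845957, K_B = 560.4/312.9 = 1.790988, K_C = 141.1/312.9 = 0.450943
Rachford–Rice: g(ψ) = Σ zᵢ(Kᵢ−1)/(1+ψ(Kᵢ−1)) = 0.
Check two-phase: ΣzᵢKᵢ = 1.1068 > 1 and Σzᵢ/Kᵢ = 1.4184 > 1, so g(0) = 0.1068 > 0 and g(1) = -0.4184 < 0.
Newton iteration, ψ⁰ = 0.5:
  ψ = 0.5000: g = -0.11568, g' = -0.4604 → ψ = 0.2488
  ψ = 0.2488: g = -0.00500, g' = -0.4330 → ψ = 0.2372
Converged at ψ = 0.2372.
Compositions from xᵢ = zᵢ/(1+ψ(Kᵢ−1)), yᵢ = Kᵢxᵢ:
  A: x = 0.2105, y = 0.3885
  B: x = 0.1906, y = 0.3414
  C: x = 0.5989, y = 0.2701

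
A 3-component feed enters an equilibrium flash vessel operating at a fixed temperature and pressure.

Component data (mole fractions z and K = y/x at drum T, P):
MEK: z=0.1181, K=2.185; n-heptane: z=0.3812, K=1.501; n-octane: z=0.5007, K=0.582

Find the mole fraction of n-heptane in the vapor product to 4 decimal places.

Iterate (Newton) starting at ψ = 0.5:
  ψ = 0.5000: g = -0.02399, g' = -0.2664 → ψ = 0.4100
  ψ = 0.4100: g = 0.00006, g' = -0.2684 → ψ = 0.4102
Converged at ψ = 0.4102.
Compositions from xᵢ = zᵢ/(1+ψ(Kᵢ−1)), yᵢ = Kᵢxᵢ:
  MEK: x = 0.0795, y = 0.1736
  n-heptane: x = 0.3162, y = 0.4746
  n-octane: x = 0.6043, y = 0.3517

y_n-heptane = 0.4746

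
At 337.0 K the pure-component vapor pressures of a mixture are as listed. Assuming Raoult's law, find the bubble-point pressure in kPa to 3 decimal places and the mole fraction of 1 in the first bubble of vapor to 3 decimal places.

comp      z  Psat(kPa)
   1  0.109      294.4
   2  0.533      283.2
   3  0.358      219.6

Pbub = 261.652 kPa, y_1 = 0.123

At the bubble point ψ → 0, so ΣzᵢKᵢ = 1 with Kᵢ = Pᵢˢᵃᵗ/P ⇒ P = ΣzᵢPᵢˢᵃᵗ.
P = 0.109·294.4 + 0.533·283.2 + 0.358·219.6 = 261.652 kPa
yᵢ = zᵢPᵢˢᵃᵗ/P ⇒ y_1 = 0.109·294.4/261.652 = 0.123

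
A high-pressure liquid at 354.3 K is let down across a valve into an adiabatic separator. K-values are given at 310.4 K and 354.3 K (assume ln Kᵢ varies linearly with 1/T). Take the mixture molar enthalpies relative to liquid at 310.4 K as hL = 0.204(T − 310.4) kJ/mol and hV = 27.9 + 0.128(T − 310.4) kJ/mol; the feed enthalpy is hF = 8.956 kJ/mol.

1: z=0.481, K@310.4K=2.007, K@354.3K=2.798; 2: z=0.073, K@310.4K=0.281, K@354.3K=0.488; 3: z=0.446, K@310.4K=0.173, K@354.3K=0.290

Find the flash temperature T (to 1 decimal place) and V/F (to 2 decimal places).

T = 325.8 K, V/F = 0.22

Adiabatic flash: solve Rachford–Rice at each trial T, then check hF = ψ·hV(T) + (1−ψ)·hL(T).
  T = 310.4 K: K = (2.007, 0.281, 0.173), RR gives ψ = 0.077, H_out = 2.149 kJ/mol
  T = 354.3 K: K = (2.798, 0.488, 0.290), RR gives ψ = 0.414, H_out = 19.122 kJ/mol
  T = 332.4 K: K = (2.397, 0.377, 0.228), RR gives ψ = 0.268, H_out = 11.521 kJ/mol
  T = 321.4 K: K = (2.200, 0.327, 0.200), RR gives ψ = 0.182, H_out = 7.165 kJ/mol
  T = 326.9 K: K = (2.298, 0.352, 0.214), RR gives ψ = 0.227, H_out = 9.407 kJ/mol
  T = 324.1 K: K = (2.248, 0.339, 0.206), RR gives ψ = 0.204, H_out = 8.284 kJ/mol
  T = 325.5 K: K = (2.273, 0.346, 0.210), RR gives ψ = 0.216, H_out = 8.850 kJ/mol
Linear interpolation between T = 325.5 (H_out = 8.850) and T = 326.9 (H_out = 9.407) on hF = 8.956 gives T ≈ 325.8 K, at which ψ = 0.22.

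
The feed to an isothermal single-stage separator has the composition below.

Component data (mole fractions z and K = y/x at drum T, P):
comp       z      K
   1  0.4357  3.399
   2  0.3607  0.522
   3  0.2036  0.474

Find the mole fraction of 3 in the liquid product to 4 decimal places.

Iterate (Newton) starting at V/F = 0.62:
  V/F = 0.6200: g = 0.01627, g' = -0.6958 → V/F = 0.6434
  V/F = 0.6434: g = 0.00009, g' = -0.6882 → V/F = 0.6435
Converged at V/F = 0.6435.
Compositions from xᵢ = zᵢ/(1+V/F(Kᵢ−1)), yᵢ = Kᵢxᵢ:
  1: x = 0.1713, y = 0.5822
  2: x = 0.5209, y = 0.2719
  3: x = 0.3078, y = 0.1459

x_3 = 0.3078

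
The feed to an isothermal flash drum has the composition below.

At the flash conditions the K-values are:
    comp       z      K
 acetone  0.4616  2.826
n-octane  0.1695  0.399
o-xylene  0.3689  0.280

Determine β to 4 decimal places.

Material balance + equilibrium reduce to Σ zᵢ(Kᵢ−1)/(1+β(Kᵢ−1)) = 0.
Check two-phase: ΣzᵢKᵢ = 1.4754 > 1 and Σzᵢ/Kᵢ = 1.9057 > 1, so g(0) = 0.4754 > 0 and g(1) = -0.9057 < 0.
Iterate (Newton) starting at β = 0.5:
  β = 0.5000: g = -0.12004, g' = -1.0126 → β = 0.3815
  β = 0.3815: g = -0.00152, g' = -1.0013 → β = 0.3799
Converged at β = 0.3799.

β = 0.3799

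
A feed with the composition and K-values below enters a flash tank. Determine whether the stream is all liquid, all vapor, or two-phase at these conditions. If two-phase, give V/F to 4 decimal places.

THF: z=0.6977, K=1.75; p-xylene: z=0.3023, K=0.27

two-phase, V/F = 0.5527

ΣzᵢKᵢ = 1.3026; Σzᵢ/Kᵢ = 1.5183.
Both exceed 1, so a two-phase solution exists.
Binary case is linear: z₁(K₁−1)(1+ψ(K₂−1)) + z₂(K₂−1)(1+ψ(K₁−1)) = 0
⇒ ψ = [z₁(K₁−1)+z₂(K₂−1)] / [−(K₁−1)(K₂−1)] = 0.30260/0.54750 = 0.5527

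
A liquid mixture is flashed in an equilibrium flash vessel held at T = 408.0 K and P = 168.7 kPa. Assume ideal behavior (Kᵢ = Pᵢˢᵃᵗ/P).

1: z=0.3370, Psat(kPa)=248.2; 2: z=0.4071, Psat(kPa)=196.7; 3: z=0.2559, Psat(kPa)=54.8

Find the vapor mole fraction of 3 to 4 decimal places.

y_3 = 0.0997

Raoult's law: Kᵢ = Pᵢˢᵃᵗ/P = Pᵢˢᵃᵗ/168.7.
  K_1 = 248.2/168.7 = 1.471251, K_2 = 196.7/168.7 = 1.165975, K_3 = 54.8/168.7 = 0.324837
Newton–Raphson from ψ = 0.6:
  ψ = 0.6000: g = -0.10517, g' = -0.3844 → ψ = 0.3264
  ψ = 0.3264: g = -0.01987, g' = -0.2582 → ψ = 0.2494
  ψ = 0.2494: g = -0.00077, g' = -0.2389 → ψ = 0.2462
Converged at ψ = 0.2462.
Compositions from xᵢ = zᵢ/(1+ψ(Kᵢ−1)), yᵢ = Kᵢxᵢ:
  1: x = 0.3020, y = 0.4443
  2: x = 0.3911, y = 0.4560
  3: x = 0.3069, y = 0.0997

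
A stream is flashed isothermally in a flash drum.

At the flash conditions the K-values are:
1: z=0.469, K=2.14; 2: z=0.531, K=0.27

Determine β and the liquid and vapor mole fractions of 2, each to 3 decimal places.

β = 0.177, x_2 = 0.610, y_2 = 0.165

Rachford–Rice: g(β) = Σ zᵢ(Kᵢ−1)/(1+β(Kᵢ−1)) = 0.
g(0) = ΣzᵢKᵢ − 1 = 0.147 and g(1) = 1 − Σzᵢ/Kᵢ = -1.186, so a root lies in (0, 1).
Binary case is linear: z₁(K₁−1)(1+β(K₂−1)) + z₂(K₂−1)(1+β(K₁−1)) = 0
⇒ β = [z₁(K₁−1)+z₂(K₂−1)] / [−(K₁−1)(K₂−1)] = 0.1470/0.8322 = 0.177
Compositions from xᵢ = zᵢ/(1+β(Kᵢ−1)), yᵢ = Kᵢxᵢ:
  1: x = 0.390, y = 0.835
  2: x = 0.610, y = 0.165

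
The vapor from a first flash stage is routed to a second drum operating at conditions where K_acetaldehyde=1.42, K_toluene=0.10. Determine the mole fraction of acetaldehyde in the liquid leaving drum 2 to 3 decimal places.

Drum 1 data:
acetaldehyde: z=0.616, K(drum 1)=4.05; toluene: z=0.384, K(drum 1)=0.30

Drum 1:
Material balance + equilibrium reduce to Σ zᵢ(Kᵢ−1)/(1+ψ₁(Kᵢ−1)) = 0.
Feasibility: ΣzᵢKᵢ = 2.610, Σzᵢ/Kᵢ = 1.432 — both > 1, two phases present.
Binary case is linear: z₁(K₁−1)(1+ψ₁(K₂−1)) + z₂(K₂−1)(1+ψ₁(K₁−1)) = 0
⇒ ψ₁ = [z₁(K₁−1)+z₂(K₂−1)] / [−(K₁−1)(K₂−1)] = 1.6100/2.1350 = 0.754
Drum-1 compositions:
  acetaldehyde: x = 0.187, y = 0.756
  toluene: x = 0.813, y = 0.244
Drum-2 feed = drum-1 vapor: z₂ = (0.7560, 0.2440).
Drum 2:
Material balance + equilibrium reduce to Σ zᵢ(Kᵢ−1)/(1+ψ₂(Kᵢ−1)) = 0.
Check two-phase: ΣzᵢKᵢ = 1.098 > 1 and Σzᵢ/Kᵢ = 2.972 > 1, so g(0) = 0.098 > 0 and g(1) = -1.972 < 0.
Binary case is linear: z₁(K₁−1)(1+ψ₂(K₂−1)) + z₂(K₂−1)(1+ψ₂(K₁−1)) = 0
⇒ ψ₂ = [z₁(K₁−1)+z₂(K₂−1)] / [−(K₁−1)(K₂−1)] = 0.0979/0.3780 = 0.259
  acetaldehyde: x = 0.682, y = 0.968
  toluene: x = 0.318, y = 0.032

x_acetaldehyde (drum 2) = 0.682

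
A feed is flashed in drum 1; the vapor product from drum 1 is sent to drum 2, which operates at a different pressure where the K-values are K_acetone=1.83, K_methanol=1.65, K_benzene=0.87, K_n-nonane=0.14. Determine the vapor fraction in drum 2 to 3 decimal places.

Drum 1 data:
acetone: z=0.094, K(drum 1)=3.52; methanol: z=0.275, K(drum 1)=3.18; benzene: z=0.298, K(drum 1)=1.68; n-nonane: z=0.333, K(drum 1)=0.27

V/F (drum 2) = 0.365

Drum 1:
Rachford–Rice: g(ψ₁) = Σ zᵢ(Kᵢ−1)/(1+ψ₁(Kᵢ−1)) = 0.
g(0) = ΣzᵢKᵢ − 1 = 0.796 and g(1) = 1 − Σzᵢ/Kᵢ = -0.524, so a root lies in (0, 1).
Newton iteration, ψ₁⁰ = 0.5:
  ψ₁ = 0.500: g = 0.1601, g' = -0.933 → ψ₁ = 0.672
  ψ₁ = 0.672: g = -0.0065, g' = -1.045 → ψ₁ = 0.665
Converged at ψ₁ = 0.665.
Drum-1 compositions:
  acetone: x = 0.035, y = 0.124
  methanol: x = 0.112, y = 0.357
  benzene: x = 0.205, y = 0.345
  n-nonane: x = 0.647, y = 0.175
Drum-2 feed = drum-1 vapor: z₂ = (0.1236, 0.3569, 0.3447, 0.1748).
Drum 2:
Rachford–Rice: g(ψ₂) = Σ zᵢ(Kᵢ−1)/(1+ψ₂(Kᵢ−1)) = 0.
Check two-phase: ΣzᵢKᵢ = 1.139 > 1 and Σzᵢ/Kᵢ = 1.929 > 1, so g(0) = 0.139 > 0 and g(1) = -0.929 < 0.
Iterate (Newton) starting at ψ₂ = 0.48:
  ψ₂ = 0.480: g = -0.0537, g' = -0.513 → ψ₂ = 0.375
  ψ₂ = 0.375: g = -0.0044, g' = -0.435 → ψ₂ = 0.365
Converged at ψ₂ = 0.365.
  acetone: x = 0.095, y = 0.174
  methanol: x = 0.288, y = 0.476
  benzene: x = 0.362, y = 0.315
  n-nonane: x = 0.255, y = 0.036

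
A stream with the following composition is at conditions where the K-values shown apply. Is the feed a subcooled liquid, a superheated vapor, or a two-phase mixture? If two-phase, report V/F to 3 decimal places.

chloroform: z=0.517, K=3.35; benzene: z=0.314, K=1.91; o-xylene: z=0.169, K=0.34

superheated vapor

ΣzᵢKᵢ = 2.389; Σzᵢ/Kᵢ = 0.816.
Since Σzᵢ/Kᵢ < 1 the mixture is above its dew point — single vapor phase.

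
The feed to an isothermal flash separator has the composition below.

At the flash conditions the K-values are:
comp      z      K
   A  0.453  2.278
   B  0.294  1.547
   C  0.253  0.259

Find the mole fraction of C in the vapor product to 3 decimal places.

y_C = 0.144

Rachford–Rice: g(V/F) = Σ zᵢ(Kᵢ−1)/(1+V/F(Kᵢ−1)) = 0.
Feasibility: ΣzᵢKᵢ = 1.552, Σzᵢ/Kᵢ = 1.366 — both > 1, two phases present.
Iterate (Newton) starting at V/F = 0.5:
  V/F = 0.500: g = 0.1817, g' = -0.680 → V/F = 0.767
  V/F = 0.767: g = -0.0288, g' = -0.978 → V/F = 0.738
  V/F = 0.738: g = -0.0009, g' = -0.917 → V/F = 0.737
Converged at V/F = 0.737.
Compositions from xᵢ = zᵢ/(1+V/F(Kᵢ−1)), yᵢ = Kᵢxᵢ:
  A: x = 0.233, y = 0.532
  B: x = 0.210, y = 0.324
  C: x = 0.557, y = 0.144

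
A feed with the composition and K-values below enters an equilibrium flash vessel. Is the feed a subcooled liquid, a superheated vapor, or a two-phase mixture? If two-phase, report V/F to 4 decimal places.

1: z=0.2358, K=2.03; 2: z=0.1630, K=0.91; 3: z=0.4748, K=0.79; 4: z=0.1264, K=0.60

two-phase, V/F = 0.3340

ΣzᵢKᵢ = 1.0779; Σzᵢ/Kᵢ = 1.1070.
Both exceed 1, so a two-phase solution exists.
Let ψ = V/F and solve Σ zᵢ(Kᵢ−1)/(1+ψ(Kᵢ−1)) = 0.
Iterate (Newton) starting at ψ = 0.44:
  ψ = 0.4400: g = -0.01936, g' = -0.1751 → ψ = 0.3294
  ψ = 0.3294: g = 0.00087, g' = -0.1919 → ψ = 0.3340
Converged at ψ = 0.3340.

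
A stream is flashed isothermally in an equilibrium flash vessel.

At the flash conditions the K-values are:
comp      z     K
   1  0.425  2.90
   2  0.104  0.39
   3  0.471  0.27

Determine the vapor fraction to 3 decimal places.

Material balance + equilibrium reduce to Σ zᵢ(Kᵢ−1)/(1+ψ(Kᵢ−1)) = 0.
Check two-phase: ΣzᵢKᵢ = 1.400 > 1 and Σzᵢ/Kᵢ = 2.158 > 1, so g(0) = 0.400 > 0 and g(1) = -1.158 < 0.
Newton–Raphson from ψ = 0.5:
  ψ = 0.500: g = -0.2186, g' = -1.106 → ψ = 0.302
  ψ = 0.302: g = -0.0061, g' = -1.090 → ψ = 0.297
Converged at ψ = 0.297.

ψ = 0.297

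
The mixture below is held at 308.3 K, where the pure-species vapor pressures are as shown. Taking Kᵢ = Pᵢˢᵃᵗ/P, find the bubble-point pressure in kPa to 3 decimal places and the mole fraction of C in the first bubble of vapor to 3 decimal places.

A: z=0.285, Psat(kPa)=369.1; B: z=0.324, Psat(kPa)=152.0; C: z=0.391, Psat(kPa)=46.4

Pbub = 172.584 kPa, y_C = 0.105

At the bubble point ψ → 0, so ΣzᵢKᵢ = 1 with Kᵢ = Pᵢˢᵃᵗ/P ⇒ P = ΣzᵢPᵢˢᵃᵗ.
P = 0.285·369.1 + 0.324·152.0 + 0.391·46.4 = 172.584 kPa
yᵢ = zᵢPᵢˢᵃᵗ/P ⇒ y_C = 0.391·46.4/172.584 = 0.105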